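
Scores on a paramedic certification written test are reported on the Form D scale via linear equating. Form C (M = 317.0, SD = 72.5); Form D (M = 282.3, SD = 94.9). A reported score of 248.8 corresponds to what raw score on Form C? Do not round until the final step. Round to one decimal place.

291.4

Invert y = (SD_Y/SD_X)(x − M_X) + M_Y:
x = (SD_X/SD_Y)(y − M_Y) + M_X = (72.5/94.9)(248.8 − 282.3) + 317.0
x = 0.763962 × -33.500 + 317.0 = 291.4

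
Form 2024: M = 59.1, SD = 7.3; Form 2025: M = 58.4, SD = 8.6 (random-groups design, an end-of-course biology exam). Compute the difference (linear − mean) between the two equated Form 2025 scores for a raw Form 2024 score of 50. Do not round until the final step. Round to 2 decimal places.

Mean-equated: 50 + (58.4 − 59.1) = 49.30
Linear-equated: (8.6/7.3)(50 − 59.1) + 58.4 = 47.679
Difference = 47.679 − 49.30 = -1.62

-1.62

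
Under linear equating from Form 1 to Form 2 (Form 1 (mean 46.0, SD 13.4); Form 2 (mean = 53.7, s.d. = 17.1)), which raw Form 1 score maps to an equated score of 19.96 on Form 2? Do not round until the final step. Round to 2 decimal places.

19.56

Invert y = (SD_Y/SD_X)(x − M_X) + M_Y:
x = (SD_X/SD_Y)(y − M_Y) + M_X = (13.4/17.1)(19.96 − 53.7) + 46.0
x = 0.783626 × -33.740 + 46.0 = 19.56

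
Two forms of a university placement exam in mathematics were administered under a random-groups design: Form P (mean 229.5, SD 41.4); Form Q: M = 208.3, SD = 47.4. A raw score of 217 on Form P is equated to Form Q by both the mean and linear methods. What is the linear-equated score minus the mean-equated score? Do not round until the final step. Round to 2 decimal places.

Mean-equated: 217 + (208.3 − 229.5) = 195.80
Linear-equated: (47.4/41.4)(217 − 229.5) + 208.3 = 193.988
Difference = 193.988 − 195.80 = -1.81

-1.81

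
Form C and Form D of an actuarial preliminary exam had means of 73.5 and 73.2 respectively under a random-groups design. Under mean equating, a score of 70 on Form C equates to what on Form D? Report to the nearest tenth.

69.7

Mean equating: y = x + (M_Y − M_X) = 70 + (73.2 − 73.5) = 69.7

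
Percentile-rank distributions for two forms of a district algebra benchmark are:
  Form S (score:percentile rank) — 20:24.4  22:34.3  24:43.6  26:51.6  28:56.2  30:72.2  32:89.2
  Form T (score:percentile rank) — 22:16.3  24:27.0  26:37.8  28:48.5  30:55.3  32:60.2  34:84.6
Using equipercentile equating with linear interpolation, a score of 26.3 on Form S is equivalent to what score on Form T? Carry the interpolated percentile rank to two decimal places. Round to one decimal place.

PR of 26.3 on Form S: 51.6 + (26.3 − 26)/(28 − 26) × (56.2 − 51.6) = 52.29
On Form T, PR 52.29 falls between score 28 (PR 48.5) and 30 (PR 55.3).
Interpolate: 28 + (52.29 − 48.5)/(55.3 − 48.5) × (30 − 28) = 29.1

29.1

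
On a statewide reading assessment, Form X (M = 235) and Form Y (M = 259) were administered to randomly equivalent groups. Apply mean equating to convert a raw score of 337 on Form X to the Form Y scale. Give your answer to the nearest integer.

Mean equating: y = x + (M_Y − M_X) = 337 + (259 − 235) = 361

361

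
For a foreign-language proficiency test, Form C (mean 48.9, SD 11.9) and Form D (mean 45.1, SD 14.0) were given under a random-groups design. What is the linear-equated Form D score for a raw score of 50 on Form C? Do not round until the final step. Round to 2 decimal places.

Linear equating: y = (SD_Y/SD_X)(x − M_X) + M_Y
y = (14.0/11.9)(50 − 48.9) + 45.1
y = 1.176471 × 1.1 + 45.1 = 1.2941 + 45.1 = 46.39

46.39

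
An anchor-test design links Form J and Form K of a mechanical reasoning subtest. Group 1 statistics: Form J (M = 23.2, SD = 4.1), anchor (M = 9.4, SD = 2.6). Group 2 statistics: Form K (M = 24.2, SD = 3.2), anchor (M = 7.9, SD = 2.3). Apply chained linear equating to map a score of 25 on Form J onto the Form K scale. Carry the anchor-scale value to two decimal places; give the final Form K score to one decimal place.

Form J → anchor (Group 1): v = (2.6/4.1)(25 − 23.2) + 9.4 = 10.54
anchor → Form K (Group 2): y = (3.2/2.3)(10.54 − 7.9) + 24.2 = 27.9

27.9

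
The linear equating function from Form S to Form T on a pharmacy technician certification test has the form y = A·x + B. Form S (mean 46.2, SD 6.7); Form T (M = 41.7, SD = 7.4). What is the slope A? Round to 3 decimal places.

A = SD_Y / SD_X = 7.4 / 6.7 = 1.104

1.104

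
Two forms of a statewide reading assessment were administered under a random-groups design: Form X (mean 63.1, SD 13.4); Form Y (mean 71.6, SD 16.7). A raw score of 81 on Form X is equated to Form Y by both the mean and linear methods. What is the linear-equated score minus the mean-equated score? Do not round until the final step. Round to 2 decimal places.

4.41

Mean-equated: 81 + (71.6 − 63.1) = 89.50
Linear-equated: (16.7/13.4)(81 − 63.1) + 71.6 = 93.908
Difference = 93.908 − 89.50 = 4.41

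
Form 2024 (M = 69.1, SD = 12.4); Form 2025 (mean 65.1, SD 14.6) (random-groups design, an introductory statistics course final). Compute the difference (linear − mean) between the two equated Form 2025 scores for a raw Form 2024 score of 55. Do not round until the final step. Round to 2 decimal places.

-2.50

Mean-equated: 55 + (65.1 − 69.1) = 51.00
Linear-equated: (14.6/12.4)(55 − 69.1) + 65.1 = 48.498
Difference = 48.498 − 51.00 = -2.50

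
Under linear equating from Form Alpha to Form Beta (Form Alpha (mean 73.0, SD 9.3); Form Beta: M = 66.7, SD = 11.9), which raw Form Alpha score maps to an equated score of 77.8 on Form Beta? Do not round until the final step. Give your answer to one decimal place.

81.7

Invert y = (SD_Y/SD_X)(x − M_X) + M_Y:
x = (SD_X/SD_Y)(y − M_Y) + M_X = (9.3/11.9)(77.8 − 66.7) + 73.0
x = 0.781513 × 11.100 + 73.0 = 81.7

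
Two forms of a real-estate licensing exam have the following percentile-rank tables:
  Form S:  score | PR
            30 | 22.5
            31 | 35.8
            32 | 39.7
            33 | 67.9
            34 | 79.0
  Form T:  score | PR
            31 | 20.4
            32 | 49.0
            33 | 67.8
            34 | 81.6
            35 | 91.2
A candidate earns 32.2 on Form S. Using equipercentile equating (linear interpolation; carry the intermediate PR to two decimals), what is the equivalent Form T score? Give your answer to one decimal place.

31.9

PR of 32.2 on Form S: 39.7 + (32.2 − 32)/(33 − 32) × (67.9 − 39.7) = 45.34
On Form T, PR 45.34 falls between score 31 (PR 20.4) and 32 (PR 49.0).
Interpolate: 31 + (45.34 − 20.4)/(49.0 − 20.4) × (32 − 31) = 31.9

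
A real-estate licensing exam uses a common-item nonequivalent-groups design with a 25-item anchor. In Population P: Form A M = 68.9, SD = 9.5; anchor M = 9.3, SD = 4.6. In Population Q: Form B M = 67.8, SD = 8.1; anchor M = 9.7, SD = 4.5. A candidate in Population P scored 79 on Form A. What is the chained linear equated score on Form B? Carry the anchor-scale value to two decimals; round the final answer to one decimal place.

75.9

Form A → anchor (Population P): v = (4.6/9.5)(79 − 68.9) + 9.3 = 14.19
anchor → Form B (Population Q): y = (8.1/4.5)(14.19 − 9.7) + 67.8 = 75.9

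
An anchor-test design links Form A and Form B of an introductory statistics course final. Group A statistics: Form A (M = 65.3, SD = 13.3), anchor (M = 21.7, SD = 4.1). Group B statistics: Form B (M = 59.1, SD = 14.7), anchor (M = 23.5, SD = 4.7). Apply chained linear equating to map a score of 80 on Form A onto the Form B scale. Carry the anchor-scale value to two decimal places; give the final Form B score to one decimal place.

Form A → anchor (Group A): v = (4.1/13.3)(80 − 65.3) + 21.7 = 26.23
anchor → Form B (Group B): y = (14.7/4.7)(26.23 − 23.5) + 59.1 = 67.6

67.6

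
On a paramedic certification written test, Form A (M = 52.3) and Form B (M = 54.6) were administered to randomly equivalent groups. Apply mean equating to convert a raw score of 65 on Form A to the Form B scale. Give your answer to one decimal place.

67.3

Mean equating: y = x + (M_Y − M_X) = 65 + (54.6 − 52.3) = 67.3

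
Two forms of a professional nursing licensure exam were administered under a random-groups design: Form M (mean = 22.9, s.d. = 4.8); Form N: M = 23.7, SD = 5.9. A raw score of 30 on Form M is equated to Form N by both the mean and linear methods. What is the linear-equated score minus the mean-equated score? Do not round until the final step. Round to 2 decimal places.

Mean-equated: 30 + (23.7 − 22.9) = 30.80
Linear-equated: (5.9/4.8)(30 − 22.9) + 23.7 = 32.427
Difference = 32.427 − 30.80 = 1.63

1.63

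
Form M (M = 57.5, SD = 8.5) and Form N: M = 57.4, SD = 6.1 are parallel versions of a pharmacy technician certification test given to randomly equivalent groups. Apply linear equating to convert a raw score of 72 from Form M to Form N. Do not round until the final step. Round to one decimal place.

67.8

Linear equating: y = (SD_Y/SD_X)(x − M_X) + M_Y
y = (6.1/8.5)(72 − 57.5) + 57.4
y = 0.717647 × 14.5 + 57.4 = 10.4059 + 57.4 = 67.8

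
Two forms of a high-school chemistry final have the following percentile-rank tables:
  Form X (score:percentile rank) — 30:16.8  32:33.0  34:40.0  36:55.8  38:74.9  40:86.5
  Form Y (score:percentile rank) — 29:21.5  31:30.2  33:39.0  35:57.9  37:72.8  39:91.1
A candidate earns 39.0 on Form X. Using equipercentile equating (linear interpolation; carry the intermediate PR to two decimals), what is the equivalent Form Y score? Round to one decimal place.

PR of 39.0 on Form X: 74.9 + (39.0 − 38)/(40 − 38) × (86.5 − 74.9) = 80.70
On Form Y, PR 80.70 falls between score 37 (PR 72.8) and 39 (PR 91.1).
Interpolate: 37 + (80.70 − 72.8)/(91.1 − 72.8) × (39 − 37) = 37.9

37.9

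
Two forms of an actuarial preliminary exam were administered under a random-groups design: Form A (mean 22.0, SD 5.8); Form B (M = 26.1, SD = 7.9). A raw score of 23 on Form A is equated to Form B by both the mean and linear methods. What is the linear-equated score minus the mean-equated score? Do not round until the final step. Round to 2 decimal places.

Mean-equated: 23 + (26.1 − 22.0) = 27.10
Linear-equated: (7.9/5.8)(23 − 22.0) + 26.1 = 27.462
Difference = 27.462 − 27.10 = 0.36

0.36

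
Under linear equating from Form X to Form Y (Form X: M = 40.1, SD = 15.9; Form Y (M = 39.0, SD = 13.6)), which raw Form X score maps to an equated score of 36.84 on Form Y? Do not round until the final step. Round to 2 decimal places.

37.57

Invert y = (SD_Y/SD_X)(x − M_X) + M_Y:
x = (SD_X/SD_Y)(y − M_Y) + M_X = (15.9/13.6)(36.84 − 39.0) + 40.1
x = 1.169118 × -2.160 + 40.1 = 37.57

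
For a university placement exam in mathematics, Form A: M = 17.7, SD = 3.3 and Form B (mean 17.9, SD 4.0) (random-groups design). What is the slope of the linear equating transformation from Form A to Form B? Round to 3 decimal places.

A = SD_Y / SD_X = 4.0 / 3.3 = 1.212

1.212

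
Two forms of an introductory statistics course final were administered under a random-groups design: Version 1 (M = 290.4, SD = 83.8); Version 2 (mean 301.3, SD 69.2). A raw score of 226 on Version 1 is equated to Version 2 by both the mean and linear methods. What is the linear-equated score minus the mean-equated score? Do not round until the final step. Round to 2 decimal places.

11.22

Mean-equated: 226 + (301.3 − 290.4) = 236.90
Linear-equated: (69.2/83.8)(226 − 290.4) + 301.3 = 248.120
Difference = 248.120 − 236.90 = 11.22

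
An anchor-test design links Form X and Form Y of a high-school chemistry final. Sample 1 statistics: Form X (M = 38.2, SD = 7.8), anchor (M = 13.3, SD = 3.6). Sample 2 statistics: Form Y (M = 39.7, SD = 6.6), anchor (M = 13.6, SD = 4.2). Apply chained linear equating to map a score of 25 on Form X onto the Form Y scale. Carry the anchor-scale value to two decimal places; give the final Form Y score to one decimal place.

29.7

Form X → anchor (Sample 1): v = (3.6/7.8)(25 − 38.2) + 13.3 = 7.21
anchor → Form Y (Sample 2): y = (6.6/4.2)(7.21 − 13.6) + 39.7 = 29.7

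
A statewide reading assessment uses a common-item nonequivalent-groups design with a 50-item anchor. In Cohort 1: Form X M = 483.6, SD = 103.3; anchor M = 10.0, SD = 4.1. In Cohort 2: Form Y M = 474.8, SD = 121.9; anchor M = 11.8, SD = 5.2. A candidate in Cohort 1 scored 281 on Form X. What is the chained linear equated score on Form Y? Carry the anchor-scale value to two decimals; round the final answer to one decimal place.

244.1

Form X → anchor (Cohort 1): v = (4.1/103.3)(281 − 483.6) + 10.0 = 1.96
anchor → Form Y (Cohort 2): y = (121.9/5.2)(1.96 − 11.8) + 474.8 = 244.1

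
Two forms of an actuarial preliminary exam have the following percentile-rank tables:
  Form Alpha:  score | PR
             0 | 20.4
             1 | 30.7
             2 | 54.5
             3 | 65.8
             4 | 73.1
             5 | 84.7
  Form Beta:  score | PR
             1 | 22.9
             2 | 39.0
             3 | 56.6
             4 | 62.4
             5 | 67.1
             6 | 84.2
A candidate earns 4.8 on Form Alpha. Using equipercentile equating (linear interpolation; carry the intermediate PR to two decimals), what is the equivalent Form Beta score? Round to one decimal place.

5.9

PR of 4.8 on Form Alpha: 73.1 + (4.8 − 4)/(5 − 4) × (84.7 − 73.1) = 82.38
On Form Beta, PR 82.38 falls between score 5 (PR 67.1) and 6 (PR 84.2).
Interpolate: 5 + (82.38 − 67.1)/(84.2 − 67.1) × (6 − 5) = 5.9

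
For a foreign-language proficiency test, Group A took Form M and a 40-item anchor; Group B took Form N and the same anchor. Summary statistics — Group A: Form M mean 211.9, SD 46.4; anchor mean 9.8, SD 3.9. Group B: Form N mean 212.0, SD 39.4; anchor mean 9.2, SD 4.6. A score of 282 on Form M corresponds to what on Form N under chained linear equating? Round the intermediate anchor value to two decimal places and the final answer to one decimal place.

Form M → anchor (Group A): v = (3.9/46.4)(282 − 211.9) + 9.8 = 15.69
anchor → Form N (Group B): y = (39.4/4.6)(15.69 − 9.2) + 212.0 = 267.6

267.6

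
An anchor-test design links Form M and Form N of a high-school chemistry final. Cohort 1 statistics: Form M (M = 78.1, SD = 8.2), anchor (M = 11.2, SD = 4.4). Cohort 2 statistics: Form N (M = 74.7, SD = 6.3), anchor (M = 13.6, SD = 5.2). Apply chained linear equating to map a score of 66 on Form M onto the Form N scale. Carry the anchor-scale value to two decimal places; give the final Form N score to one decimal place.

Form M → anchor (Cohort 1): v = (4.4/8.2)(66 − 78.1) + 11.2 = 4.71
anchor → Form N (Cohort 2): y = (6.3/5.2)(4.71 − 13.6) + 74.7 = 63.9

63.9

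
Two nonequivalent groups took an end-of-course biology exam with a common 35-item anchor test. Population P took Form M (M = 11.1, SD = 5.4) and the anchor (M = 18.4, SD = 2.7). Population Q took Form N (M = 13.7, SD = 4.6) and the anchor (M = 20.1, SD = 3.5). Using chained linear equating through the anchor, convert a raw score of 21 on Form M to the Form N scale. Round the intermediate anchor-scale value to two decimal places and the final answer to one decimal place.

Form M → anchor (Population P): v = (2.7/5.4)(21 − 11.1) + 18.4 = 23.35
anchor → Form N (Population Q): y = (4.6/3.5)(23.35 − 20.1) + 13.7 = 18.0

18.0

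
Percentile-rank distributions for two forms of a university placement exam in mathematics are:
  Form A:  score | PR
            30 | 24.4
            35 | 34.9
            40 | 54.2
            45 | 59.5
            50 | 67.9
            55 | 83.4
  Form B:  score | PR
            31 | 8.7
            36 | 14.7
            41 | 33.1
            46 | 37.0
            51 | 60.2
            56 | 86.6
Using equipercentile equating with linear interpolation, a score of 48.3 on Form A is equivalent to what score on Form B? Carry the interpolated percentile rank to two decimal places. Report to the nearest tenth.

51.9

PR of 48.3 on Form A: 59.5 + (48.3 − 45)/(50 − 45) × (67.9 − 59.5) = 65.04
On Form B, PR 65.04 falls between score 51 (PR 60.2) and 56 (PR 86.6).
Interpolate: 51 + (65.04 − 60.2)/(86.6 − 60.2) × (56 − 51) = 51.9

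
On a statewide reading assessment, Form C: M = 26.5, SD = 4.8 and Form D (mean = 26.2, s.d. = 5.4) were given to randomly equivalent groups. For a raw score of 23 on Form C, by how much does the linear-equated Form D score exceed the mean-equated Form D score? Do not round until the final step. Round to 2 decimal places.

Mean-equated: 23 + (26.2 − 26.5) = 22.70
Linear-equated: (5.4/4.8)(23 − 26.5) + 26.2 = 22.262
Difference = 22.262 − 22.70 = -0.44

-0.44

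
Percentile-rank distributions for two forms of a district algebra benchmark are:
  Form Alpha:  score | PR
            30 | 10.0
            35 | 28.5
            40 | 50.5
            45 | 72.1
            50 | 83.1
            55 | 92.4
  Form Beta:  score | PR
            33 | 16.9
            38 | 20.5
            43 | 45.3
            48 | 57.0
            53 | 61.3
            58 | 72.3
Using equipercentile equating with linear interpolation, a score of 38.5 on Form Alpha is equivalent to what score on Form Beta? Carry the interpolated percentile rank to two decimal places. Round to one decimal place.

42.7

PR of 38.5 on Form Alpha: 28.5 + (38.5 − 35)/(40 − 35) × (50.5 − 28.5) = 43.90
On Form Beta, PR 43.90 falls between score 38 (PR 20.5) and 43 (PR 45.3).
Interpolate: 38 + (43.90 − 20.5)/(45.3 − 20.5) × (43 − 38) = 42.7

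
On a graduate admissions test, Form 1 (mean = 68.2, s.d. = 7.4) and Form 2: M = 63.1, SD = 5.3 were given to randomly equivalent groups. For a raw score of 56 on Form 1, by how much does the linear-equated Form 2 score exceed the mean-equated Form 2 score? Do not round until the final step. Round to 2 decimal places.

3.46

Mean-equated: 56 + (63.1 − 68.2) = 50.90
Linear-equated: (5.3/7.4)(56 − 68.2) + 63.1 = 54.362
Difference = 54.362 − 50.90 = 3.46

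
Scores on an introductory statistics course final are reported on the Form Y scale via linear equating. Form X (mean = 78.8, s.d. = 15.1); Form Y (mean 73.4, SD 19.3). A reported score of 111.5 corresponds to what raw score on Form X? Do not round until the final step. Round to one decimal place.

Invert y = (SD_Y/SD_X)(x − M_X) + M_Y:
x = (SD_X/SD_Y)(y − M_Y) + M_X = (15.1/19.3)(111.5 − 73.4) + 78.8
x = 0.782383 × 38.100 + 78.8 = 108.6

108.6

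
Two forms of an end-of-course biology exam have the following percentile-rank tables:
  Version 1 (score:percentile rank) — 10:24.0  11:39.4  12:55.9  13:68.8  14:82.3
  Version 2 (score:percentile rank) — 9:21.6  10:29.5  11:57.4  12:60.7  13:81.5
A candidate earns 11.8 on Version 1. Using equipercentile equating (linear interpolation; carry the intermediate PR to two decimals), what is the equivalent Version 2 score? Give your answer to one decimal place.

PR of 11.8 on Version 1: 39.4 + (11.8 − 11)/(12 − 11) × (55.9 − 39.4) = 52.60
On Version 2, PR 52.60 falls between score 10 (PR 29.5) and 11 (PR 57.4).
Interpolate: 10 + (52.60 − 29.5)/(57.4 − 29.5) × (11 − 10) = 10.8

10.8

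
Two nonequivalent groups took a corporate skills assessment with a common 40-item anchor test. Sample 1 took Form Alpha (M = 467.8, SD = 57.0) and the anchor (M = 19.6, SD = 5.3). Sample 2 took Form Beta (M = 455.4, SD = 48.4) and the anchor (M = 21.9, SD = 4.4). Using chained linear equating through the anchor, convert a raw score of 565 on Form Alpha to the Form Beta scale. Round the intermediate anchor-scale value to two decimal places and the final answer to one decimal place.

529.5

Form Alpha → anchor (Sample 1): v = (5.3/57.0)(565 − 467.8) + 19.6 = 28.64
anchor → Form Beta (Sample 2): y = (48.4/4.4)(28.64 − 21.9) + 455.4 = 529.5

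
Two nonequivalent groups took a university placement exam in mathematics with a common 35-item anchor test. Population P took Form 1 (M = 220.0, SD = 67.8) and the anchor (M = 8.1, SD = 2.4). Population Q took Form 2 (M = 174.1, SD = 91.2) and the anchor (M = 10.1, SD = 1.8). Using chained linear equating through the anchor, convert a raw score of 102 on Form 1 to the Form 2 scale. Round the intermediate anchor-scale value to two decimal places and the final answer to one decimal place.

Form 1 → anchor (Population P): v = (2.4/67.8)(102 − 220.0) + 8.1 = 3.92
anchor → Form 2 (Population Q): y = (91.2/1.8)(3.92 − 10.1) + 174.1 = -139.0

-139.0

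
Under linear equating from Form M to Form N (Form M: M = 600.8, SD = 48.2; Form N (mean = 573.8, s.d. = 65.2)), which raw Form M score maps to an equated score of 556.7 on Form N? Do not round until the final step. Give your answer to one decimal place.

Invert y = (SD_Y/SD_X)(x − M_X) + M_Y:
x = (SD_X/SD_Y)(y − M_Y) + M_X = (48.2/65.2)(556.7 − 573.8) + 600.8
x = 0.739264 × -17.100 + 600.8 = 588.2

588.2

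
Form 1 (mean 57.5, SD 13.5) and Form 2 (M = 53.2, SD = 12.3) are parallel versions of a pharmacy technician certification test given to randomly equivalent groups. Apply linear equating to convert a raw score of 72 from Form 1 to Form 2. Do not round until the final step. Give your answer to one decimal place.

Linear equating: y = (SD_Y/SD_X)(x − M_X) + M_Y
y = (12.3/13.5)(72 − 57.5) + 53.2
y = 0.911111 × 14.5 + 53.2 = 13.2111 + 53.2 = 66.4

66.4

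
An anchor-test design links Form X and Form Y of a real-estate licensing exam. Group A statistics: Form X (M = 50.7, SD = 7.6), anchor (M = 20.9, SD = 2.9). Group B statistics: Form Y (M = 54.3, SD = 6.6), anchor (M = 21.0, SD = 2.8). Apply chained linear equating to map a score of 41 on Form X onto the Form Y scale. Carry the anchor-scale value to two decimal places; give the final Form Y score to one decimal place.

45.3

Form X → anchor (Group A): v = (2.9/7.6)(41 − 50.7) + 20.9 = 17.20
anchor → Form Y (Group B): y = (6.6/2.8)(17.20 − 21.0) + 54.3 = 45.3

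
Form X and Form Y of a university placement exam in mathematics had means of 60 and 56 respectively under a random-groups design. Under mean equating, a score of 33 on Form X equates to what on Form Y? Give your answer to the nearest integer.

Mean equating: y = x + (M_Y − M_X) = 33 + (56 − 60) = 29

29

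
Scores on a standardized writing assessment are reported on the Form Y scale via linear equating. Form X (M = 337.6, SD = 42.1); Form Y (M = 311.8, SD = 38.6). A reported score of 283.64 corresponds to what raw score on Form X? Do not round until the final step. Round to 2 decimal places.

306.89

Invert y = (SD_Y/SD_X)(x − M_X) + M_Y:
x = (SD_X/SD_Y)(y − M_Y) + M_X = (42.1/38.6)(283.64 − 311.8) + 337.6
x = 1.090674 × -28.160 + 337.6 = 306.89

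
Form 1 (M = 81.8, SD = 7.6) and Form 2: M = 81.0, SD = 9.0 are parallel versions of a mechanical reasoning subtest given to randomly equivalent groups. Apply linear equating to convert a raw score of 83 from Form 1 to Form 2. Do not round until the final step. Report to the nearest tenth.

Linear equating: y = (SD_Y/SD_X)(x − M_X) + M_Y
y = (9.0/7.6)(83 − 81.8) + 81.0
y = 1.184211 × 1.2 + 81.0 = 1.4211 + 81.0 = 82.4

82.4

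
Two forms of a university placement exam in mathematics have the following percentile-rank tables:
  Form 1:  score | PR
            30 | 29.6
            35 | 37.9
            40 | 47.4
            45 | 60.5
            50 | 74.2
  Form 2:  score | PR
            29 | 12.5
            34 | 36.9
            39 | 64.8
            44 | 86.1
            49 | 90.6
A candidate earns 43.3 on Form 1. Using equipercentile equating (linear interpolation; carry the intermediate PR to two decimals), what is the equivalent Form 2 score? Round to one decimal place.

37.4

PR of 43.3 on Form 1: 47.4 + (43.3 − 40)/(45 − 40) × (60.5 − 47.4) = 56.05
On Form 2, PR 56.05 falls between score 34 (PR 36.9) and 39 (PR 64.8).
Interpolate: 34 + (56.05 − 36.9)/(64.8 − 36.9) × (39 − 34) = 37.4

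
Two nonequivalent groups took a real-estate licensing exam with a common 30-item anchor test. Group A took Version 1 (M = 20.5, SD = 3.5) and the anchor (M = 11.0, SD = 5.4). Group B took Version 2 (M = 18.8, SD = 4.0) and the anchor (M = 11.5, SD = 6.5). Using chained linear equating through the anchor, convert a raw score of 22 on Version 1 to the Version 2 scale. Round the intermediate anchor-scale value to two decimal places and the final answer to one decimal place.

19.9

Version 1 → anchor (Group A): v = (5.4/3.5)(22 − 20.5) + 11.0 = 13.31
anchor → Version 2 (Group B): y = (4.0/6.5)(13.31 − 11.5) + 18.8 = 19.9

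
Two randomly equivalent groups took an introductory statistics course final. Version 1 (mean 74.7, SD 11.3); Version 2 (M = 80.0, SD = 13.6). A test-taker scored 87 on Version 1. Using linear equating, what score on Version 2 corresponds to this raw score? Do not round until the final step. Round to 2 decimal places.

Linear equating: y = (SD_Y/SD_X)(x − M_X) + M_Y
y = (13.6/11.3)(87 − 74.7) + 80.0
y = 1.203540 × 12.3 + 80.0 = 14.8035 + 80.0 = 94.80

94.80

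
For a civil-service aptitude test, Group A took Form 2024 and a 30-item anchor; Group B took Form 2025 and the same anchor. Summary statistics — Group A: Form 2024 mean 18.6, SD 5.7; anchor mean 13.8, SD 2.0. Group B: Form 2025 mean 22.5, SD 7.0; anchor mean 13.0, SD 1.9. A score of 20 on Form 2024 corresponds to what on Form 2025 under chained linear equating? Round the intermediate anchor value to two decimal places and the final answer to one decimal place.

Form 2024 → anchor (Group A): v = (2.0/5.7)(20 − 18.6) + 13.8 = 14.29
anchor → Form 2025 (Group B): y = (7.0/1.9)(14.29 − 13.0) + 22.5 = 27.3

27.3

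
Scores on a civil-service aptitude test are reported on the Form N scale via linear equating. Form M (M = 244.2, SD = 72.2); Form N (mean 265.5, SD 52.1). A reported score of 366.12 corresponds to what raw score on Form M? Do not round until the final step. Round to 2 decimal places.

Invert y = (SD_Y/SD_X)(x − M_X) + M_Y:
x = (SD_X/SD_Y)(y − M_Y) + M_X = (72.2/52.1)(366.12 − 265.5) + 244.2
x = 1.385797 × 100.620 + 244.2 = 383.64

383.64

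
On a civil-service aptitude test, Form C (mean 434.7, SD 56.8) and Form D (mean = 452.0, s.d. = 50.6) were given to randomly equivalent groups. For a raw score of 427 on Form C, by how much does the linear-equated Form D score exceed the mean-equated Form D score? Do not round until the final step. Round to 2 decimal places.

0.84

Mean-equated: 427 + (452.0 − 434.7) = 444.30
Linear-equated: (50.6/56.8)(427 − 434.7) + 452.0 = 445.140
Difference = 445.140 − 444.30 = 0.84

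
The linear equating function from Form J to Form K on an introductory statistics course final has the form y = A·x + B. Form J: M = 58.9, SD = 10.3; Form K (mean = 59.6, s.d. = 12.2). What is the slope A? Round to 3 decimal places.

A = SD_Y / SD_X = 12.2 / 10.3 = 1.184

1.184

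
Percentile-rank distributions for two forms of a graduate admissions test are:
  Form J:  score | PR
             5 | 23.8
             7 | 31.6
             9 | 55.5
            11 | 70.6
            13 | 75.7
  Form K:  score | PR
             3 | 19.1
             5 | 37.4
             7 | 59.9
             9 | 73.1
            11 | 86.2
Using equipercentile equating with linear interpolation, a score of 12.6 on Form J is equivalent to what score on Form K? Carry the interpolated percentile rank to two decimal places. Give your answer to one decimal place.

9.2

PR of 12.6 on Form J: 70.6 + (12.6 − 11)/(13 − 11) × (75.7 − 70.6) = 74.68
On Form K, PR 74.68 falls between score 9 (PR 73.1) and 11 (PR 86.2).
Interpolate: 9 + (74.68 − 73.1)/(86.2 − 73.1) × (11 − 9) = 9.2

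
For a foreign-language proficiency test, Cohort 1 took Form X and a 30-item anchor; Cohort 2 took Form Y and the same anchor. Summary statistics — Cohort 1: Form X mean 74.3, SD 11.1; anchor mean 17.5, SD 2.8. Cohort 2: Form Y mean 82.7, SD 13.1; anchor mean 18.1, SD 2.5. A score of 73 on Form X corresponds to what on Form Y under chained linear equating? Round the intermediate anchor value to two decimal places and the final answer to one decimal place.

Form X → anchor (Cohort 1): v = (2.8/11.1)(73 − 74.3) + 17.5 = 17.17
anchor → Form Y (Cohort 2): y = (13.1/2.5)(17.17 − 18.1) + 82.7 = 77.8

77.8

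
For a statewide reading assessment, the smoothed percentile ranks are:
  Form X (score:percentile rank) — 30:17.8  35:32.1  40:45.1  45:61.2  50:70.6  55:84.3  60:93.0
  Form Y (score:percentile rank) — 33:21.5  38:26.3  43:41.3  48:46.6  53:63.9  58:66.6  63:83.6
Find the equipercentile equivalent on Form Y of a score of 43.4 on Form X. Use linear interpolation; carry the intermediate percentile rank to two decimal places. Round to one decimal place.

PR of 43.4 on Form X: 45.1 + (43.4 − 40)/(45 − 40) × (61.2 − 45.1) = 56.05
On Form Y, PR 56.05 falls between score 48 (PR 46.6) and 53 (PR 63.9).
Interpolate: 48 + (56.05 − 46.6)/(63.9 − 46.6) × (53 − 48) = 50.7

50.7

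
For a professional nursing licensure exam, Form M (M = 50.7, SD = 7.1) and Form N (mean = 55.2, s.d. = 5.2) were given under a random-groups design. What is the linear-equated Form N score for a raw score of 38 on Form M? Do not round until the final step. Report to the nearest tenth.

45.9

Linear equating: y = (SD_Y/SD_X)(x − M_X) + M_Y
y = (5.2/7.1)(38 − 50.7) + 55.2
y = 0.732394 × -12.7 + 55.2 = -9.3014 + 55.2 = 45.9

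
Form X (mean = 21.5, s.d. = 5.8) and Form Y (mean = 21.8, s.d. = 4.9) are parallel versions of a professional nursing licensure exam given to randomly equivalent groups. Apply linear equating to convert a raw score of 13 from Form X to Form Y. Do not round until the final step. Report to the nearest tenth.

14.6

Linear equating: y = (SD_Y/SD_X)(x − M_X) + M_Y
y = (4.9/5.8)(13 − 21.5) + 21.8
y = 0.844828 × -8.5 + 21.8 = -7.1810 + 21.8 = 14.6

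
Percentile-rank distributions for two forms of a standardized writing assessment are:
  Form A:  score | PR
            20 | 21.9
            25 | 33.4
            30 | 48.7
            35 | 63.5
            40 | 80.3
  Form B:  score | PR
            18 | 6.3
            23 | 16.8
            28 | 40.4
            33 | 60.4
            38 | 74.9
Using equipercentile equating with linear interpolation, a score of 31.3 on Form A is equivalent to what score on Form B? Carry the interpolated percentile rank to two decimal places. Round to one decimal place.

31.0

PR of 31.3 on Form A: 48.7 + (31.3 − 30)/(35 − 30) × (63.5 − 48.7) = 52.55
On Form B, PR 52.55 falls between score 28 (PR 40.4) and 33 (PR 60.4).
Interpolate: 28 + (52.55 − 40.4)/(60.4 − 40.4) × (33 − 28) = 31.0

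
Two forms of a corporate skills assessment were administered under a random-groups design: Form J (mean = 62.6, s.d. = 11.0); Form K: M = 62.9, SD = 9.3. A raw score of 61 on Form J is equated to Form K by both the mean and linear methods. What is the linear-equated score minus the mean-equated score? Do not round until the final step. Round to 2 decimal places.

Mean-equated: 61 + (62.9 − 62.6) = 61.30
Linear-equated: (9.3/11.0)(61 − 62.6) + 62.9 = 61.547
Difference = 61.547 − 61.30 = 0.25

0.25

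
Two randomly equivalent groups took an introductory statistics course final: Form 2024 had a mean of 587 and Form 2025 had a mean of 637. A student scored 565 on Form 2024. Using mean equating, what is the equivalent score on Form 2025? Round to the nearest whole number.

615

Mean equating: y = x + (M_Y − M_X) = 565 + (637 − 587) = 615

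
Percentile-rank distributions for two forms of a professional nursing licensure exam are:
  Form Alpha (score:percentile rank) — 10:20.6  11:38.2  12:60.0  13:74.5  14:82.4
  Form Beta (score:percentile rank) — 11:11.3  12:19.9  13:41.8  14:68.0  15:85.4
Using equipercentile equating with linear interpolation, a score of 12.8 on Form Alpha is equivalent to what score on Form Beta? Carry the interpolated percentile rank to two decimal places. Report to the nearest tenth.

PR of 12.8 on Form Alpha: 60.0 + (12.8 − 12)/(13 − 12) × (74.5 − 60.0) = 71.60
On Form Beta, PR 71.60 falls between score 14 (PR 68.0) and 15 (PR 85.4).
Interpolate: 14 + (71.60 − 68.0)/(85.4 − 68.0) × (15 − 14) = 14.2

14.2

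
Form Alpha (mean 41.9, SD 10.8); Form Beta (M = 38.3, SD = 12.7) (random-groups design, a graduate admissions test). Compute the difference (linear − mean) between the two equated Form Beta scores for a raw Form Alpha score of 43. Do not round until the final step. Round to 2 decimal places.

0.19

Mean-equated: 43 + (38.3 − 41.9) = 39.40
Linear-equated: (12.7/10.8)(43 − 41.9) + 38.3 = 39.594
Difference = 39.594 − 39.40 = 0.19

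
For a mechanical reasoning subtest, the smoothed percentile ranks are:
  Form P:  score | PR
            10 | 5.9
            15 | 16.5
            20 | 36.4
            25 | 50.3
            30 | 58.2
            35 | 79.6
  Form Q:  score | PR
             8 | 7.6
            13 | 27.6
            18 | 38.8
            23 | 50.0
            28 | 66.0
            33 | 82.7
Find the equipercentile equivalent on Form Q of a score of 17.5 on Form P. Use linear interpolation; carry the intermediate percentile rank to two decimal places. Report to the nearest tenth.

12.7

PR of 17.5 on Form P: 16.5 + (17.5 − 15)/(20 − 15) × (36.4 − 16.5) = 26.45
On Form Q, PR 26.45 falls between score 8 (PR 7.6) and 13 (PR 27.6).
Interpolate: 8 + (26.45 − 7.6)/(27.6 − 7.6) × (13 − 8) = 12.7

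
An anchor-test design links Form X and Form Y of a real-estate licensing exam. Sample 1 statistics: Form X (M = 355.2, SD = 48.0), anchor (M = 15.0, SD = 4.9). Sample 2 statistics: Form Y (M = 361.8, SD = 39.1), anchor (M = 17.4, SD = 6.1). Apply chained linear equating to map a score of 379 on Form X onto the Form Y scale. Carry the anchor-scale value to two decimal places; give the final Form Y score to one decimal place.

362.0

Form X → anchor (Sample 1): v = (4.9/48.0)(379 − 355.2) + 15.0 = 17.43
anchor → Form Y (Sample 2): y = (39.1/6.1)(17.43 − 17.4) + 361.8 = 362.0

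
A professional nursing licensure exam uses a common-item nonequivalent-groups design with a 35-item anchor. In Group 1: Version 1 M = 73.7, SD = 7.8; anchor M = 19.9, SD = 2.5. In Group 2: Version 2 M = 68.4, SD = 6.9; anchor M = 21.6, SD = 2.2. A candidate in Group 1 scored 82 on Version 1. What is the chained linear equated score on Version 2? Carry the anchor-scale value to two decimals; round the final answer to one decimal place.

Version 1 → anchor (Group 1): v = (2.5/7.8)(82 − 73.7) + 19.9 = 22.56
anchor → Version 2 (Group 2): y = (6.9/2.2)(22.56 − 21.6) + 68.4 = 71.4

71.4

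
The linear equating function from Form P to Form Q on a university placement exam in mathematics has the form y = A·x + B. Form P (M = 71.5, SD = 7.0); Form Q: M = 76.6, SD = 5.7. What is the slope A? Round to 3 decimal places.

A = SD_Y / SD_X = 5.7 / 7.0 = 0.814

0.814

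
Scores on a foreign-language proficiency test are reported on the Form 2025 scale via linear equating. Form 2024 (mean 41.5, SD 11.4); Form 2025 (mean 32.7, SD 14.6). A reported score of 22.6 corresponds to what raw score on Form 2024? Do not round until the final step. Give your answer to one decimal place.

Invert y = (SD_Y/SD_X)(x − M_X) + M_Y:
x = (SD_X/SD_Y)(y − M_Y) + M_X = (11.4/14.6)(22.6 − 32.7) + 41.5
x = 0.780822 × -10.100 + 41.5 = 33.6

33.6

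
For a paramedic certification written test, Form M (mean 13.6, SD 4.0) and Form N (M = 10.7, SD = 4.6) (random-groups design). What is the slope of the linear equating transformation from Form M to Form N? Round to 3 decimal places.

1.150

A = SD_Y / SD_X = 4.6 / 4.0 = 1.150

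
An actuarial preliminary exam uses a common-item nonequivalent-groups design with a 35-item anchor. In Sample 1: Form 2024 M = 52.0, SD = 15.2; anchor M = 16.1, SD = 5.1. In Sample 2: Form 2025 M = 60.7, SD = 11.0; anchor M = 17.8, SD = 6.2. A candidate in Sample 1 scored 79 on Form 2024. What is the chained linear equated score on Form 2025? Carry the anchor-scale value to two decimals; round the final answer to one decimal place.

73.8

Form 2024 → anchor (Sample 1): v = (5.1/15.2)(79 − 52.0) + 16.1 = 25.16
anchor → Form 2025 (Sample 2): y = (11.0/6.2)(25.16 − 17.8) + 60.7 = 73.8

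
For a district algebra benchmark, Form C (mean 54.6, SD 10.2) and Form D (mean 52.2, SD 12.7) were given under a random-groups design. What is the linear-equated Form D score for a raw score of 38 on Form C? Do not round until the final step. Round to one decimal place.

31.5

Linear equating: y = (SD_Y/SD_X)(x − M_X) + M_Y
y = (12.7/10.2)(38 − 54.6) + 52.2
y = 1.245098 × -16.6 + 52.2 = -20.6686 + 52.2 = 31.5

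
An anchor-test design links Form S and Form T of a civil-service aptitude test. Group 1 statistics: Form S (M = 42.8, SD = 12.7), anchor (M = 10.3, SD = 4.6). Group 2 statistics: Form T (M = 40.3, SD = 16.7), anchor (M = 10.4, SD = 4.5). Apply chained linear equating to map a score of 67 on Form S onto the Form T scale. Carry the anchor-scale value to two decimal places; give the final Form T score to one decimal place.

72.5

Form S → anchor (Group 1): v = (4.6/12.7)(67 − 42.8) + 10.3 = 19.07
anchor → Form T (Group 2): y = (16.7/4.5)(19.07 − 10.4) + 40.3 = 72.5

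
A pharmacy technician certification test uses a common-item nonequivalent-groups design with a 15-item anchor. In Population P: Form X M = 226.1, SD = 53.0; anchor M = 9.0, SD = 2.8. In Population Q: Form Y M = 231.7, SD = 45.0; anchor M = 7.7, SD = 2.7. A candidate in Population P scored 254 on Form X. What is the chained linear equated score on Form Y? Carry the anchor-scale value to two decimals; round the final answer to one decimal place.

277.9

Form X → anchor (Population P): v = (2.8/53.0)(254 − 226.1) + 9.0 = 10.47
anchor → Form Y (Population Q): y = (45.0/2.7)(10.47 − 7.7) + 231.7 = 277.9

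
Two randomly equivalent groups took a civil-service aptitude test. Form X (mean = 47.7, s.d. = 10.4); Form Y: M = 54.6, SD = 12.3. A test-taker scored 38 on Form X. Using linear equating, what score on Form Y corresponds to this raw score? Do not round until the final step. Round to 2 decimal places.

43.13

Linear equating: y = (SD_Y/SD_X)(x − M_X) + M_Y
y = (12.3/10.4)(38 − 47.7) + 54.6
y = 1.182692 × -9.7 + 54.6 = -11.4721 + 54.6 = 43.13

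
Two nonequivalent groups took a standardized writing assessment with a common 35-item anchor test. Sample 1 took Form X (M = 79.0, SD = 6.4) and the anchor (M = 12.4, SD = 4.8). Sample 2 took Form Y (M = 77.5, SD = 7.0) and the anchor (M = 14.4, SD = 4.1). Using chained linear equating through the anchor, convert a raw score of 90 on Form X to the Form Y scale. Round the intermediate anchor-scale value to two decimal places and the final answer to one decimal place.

Form X → anchor (Sample 1): v = (4.8/6.4)(90 − 79.0) + 12.4 = 20.65
anchor → Form Y (Sample 2): y = (7.0/4.1)(20.65 − 14.4) + 77.5 = 88.2

88.2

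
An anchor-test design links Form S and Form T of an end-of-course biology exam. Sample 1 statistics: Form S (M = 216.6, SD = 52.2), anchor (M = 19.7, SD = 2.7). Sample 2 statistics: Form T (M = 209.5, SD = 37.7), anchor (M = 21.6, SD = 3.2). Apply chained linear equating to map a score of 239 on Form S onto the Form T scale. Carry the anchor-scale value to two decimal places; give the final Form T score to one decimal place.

Form S → anchor (Sample 1): v = (2.7/52.2)(239 − 216.6) + 19.7 = 20.86
anchor → Form T (Sample 2): y = (37.7/3.2)(20.86 − 21.6) + 209.5 = 200.8

200.8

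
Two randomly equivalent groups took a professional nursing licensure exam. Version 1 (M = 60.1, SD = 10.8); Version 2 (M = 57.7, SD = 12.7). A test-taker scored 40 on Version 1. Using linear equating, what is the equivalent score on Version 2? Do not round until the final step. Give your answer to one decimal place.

Linear equating: y = (SD_Y/SD_X)(x − M_X) + M_Y
y = (12.7/10.8)(40 − 60.1) + 57.7
y = 1.175926 × -20.1 + 57.7 = -23.6361 + 57.7 = 34.1

34.1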